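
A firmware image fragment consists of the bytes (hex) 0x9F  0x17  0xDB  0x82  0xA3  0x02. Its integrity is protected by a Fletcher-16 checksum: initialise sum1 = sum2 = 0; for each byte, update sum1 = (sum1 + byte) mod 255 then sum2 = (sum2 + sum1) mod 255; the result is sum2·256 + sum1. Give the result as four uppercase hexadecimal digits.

71BA

Running sums (mod 255):
  after byte 0 (0x9F): sum1=159, sum2=159
  after byte 1 (0x17): sum1=182, sum2=86
  after byte 2 (0xDB): sum1=146, sum2=232
  after byte 3 (0x82): sum1=21, sum2=253
  after byte 4 (0xA3): sum1=184, sum2=182
  after byte 5 (0x02): sum1=186, sum2=113
Checksum = sum2·256 + sum1 = 113·256 + 186 = 29114 = 0x71BA.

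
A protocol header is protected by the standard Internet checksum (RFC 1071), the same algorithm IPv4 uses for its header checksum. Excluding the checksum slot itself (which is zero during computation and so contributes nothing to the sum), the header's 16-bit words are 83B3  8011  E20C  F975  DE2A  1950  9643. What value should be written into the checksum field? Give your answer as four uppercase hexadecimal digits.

92F9

One's-complement addition (fold any carry out of bit 15 back into bit 0):
  0x83B3 + 0x8011 = 0x103C4 → wrap carry → 0x03C5
  0x03C5 + 0xE20C = 0x0E5D1
  0xE5D1 + 0xF975 = 0x1DF46 → wrap carry → 0xDF47
  0xDF47 + 0xDE2A = 0x1BD71 → wrap carry → 0xBD72
  0xBD72 + 0x1950 = 0x0D6C2
  0xD6C2 + 0x9643 = 0x16D05 → wrap carry → 0x6D06
One's-complement sum = 0x6D06.
Checksum = ~0x6D06 & 0xFFFF = 0x92F9.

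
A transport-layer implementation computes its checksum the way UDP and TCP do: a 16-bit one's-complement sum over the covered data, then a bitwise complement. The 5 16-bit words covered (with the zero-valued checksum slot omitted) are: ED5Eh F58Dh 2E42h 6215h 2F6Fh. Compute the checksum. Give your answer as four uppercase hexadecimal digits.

One's-complement addition (fold any carry out of bit 15 back into bit 0):
  0xED5E + 0xF58D = 0x1E2EB → wrap carry → 0xE2EC
  0xE2EC + 0x2E42 = 0x1112E → wrap carry → 0x112F
  0x112F + 0x6215 = 0x07344
  0x7344 + 0x2F6F = 0x0A2B3
One's-complement sum = 0xA2B3.
Checksum = ~0xA2B3 & 0xFFFF = 0x5D4C.

5D4C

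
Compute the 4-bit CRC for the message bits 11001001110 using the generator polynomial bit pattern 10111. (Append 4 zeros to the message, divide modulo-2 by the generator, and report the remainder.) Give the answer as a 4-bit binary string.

0110

Append 4 zeros: 110010011100000. Divide by 10111 (XOR where the leading bit is 1):
  pos 0: 11001 XOR 10111 = 01110
  pos 1: 11100 XOR 10111 = 01011
  pos 2: 10110 XOR 10111 = 00001
  pos 6: 11110 XOR 10111 = 01001
  pos 7: 10010 XOR 10111 = 00101
  pos 9: 10100 XOR 10111 = 00011
Remainder (last 4 bits) = 0110. This is the CRC / FCS.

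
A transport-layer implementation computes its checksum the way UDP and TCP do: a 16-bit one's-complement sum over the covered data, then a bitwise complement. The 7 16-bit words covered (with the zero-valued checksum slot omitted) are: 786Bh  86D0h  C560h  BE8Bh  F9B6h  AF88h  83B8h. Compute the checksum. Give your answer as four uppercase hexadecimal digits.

One's-complement addition (fold any carry out of bit 15 back into bit 0):
  0x786B + 0x86D0 = 0x0FF3B
  0xFF3B + 0xC560 = 0x1C49B → wrap carry → 0xC49C
  0xC49C + 0xBE8B = 0x18327 → wrap carry → 0x8328
  0x8328 + 0xF9B6 = 0x17CDE → wrap carry → 0x7CDF
  0x7CDF + 0xAF88 = 0x12C67 → wrap carry → 0x2C68
  0x2C68 + 0x83B8 = 0x0B020
One's-complement sum = 0xB020.
Checksum = ~0xB020 & 0xFFFF = 0x4FDF.

4FDF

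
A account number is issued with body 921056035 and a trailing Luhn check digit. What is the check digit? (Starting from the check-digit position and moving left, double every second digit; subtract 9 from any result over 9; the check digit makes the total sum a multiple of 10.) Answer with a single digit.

Partial digits right→left: 5 3 0 6 5 0 1 2 9
Double every second digit counting from the check-digit position (so the 1st, 3rd, 5th, ... of the partial from the right).
  doubled (with −9 where >9): 1 0 1 2 9 → sum 13
  kept as-is: 3 6 0 2 → sum 11
Total = 13 + 11 = 24.
Check digit = (10 − (24 mod 10)) mod 10 = 6.

6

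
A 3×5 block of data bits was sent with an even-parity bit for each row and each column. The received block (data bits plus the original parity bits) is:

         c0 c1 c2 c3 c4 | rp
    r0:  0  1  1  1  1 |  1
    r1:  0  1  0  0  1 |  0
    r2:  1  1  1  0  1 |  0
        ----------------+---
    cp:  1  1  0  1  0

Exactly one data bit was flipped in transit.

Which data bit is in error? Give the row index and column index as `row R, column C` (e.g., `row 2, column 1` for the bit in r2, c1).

row 0, column 4

Recompute each row's even parity and compare to rp:
  r0: data parity 0, sent rp 1 → mismatch
  r1: data parity 0, sent rp 0 → ok
  r2: data parity 0, sent rp 0 → ok
Recompute each column's even parity and compare to cp:
  c0: data parity 1, sent cp 1 → ok
  c1: data parity 1, sent cp 1 → ok
  c2: data parity 0, sent cp 0 → ok
  c3: data parity 1, sent cp 1 → ok
  c4: data parity 1, sent cp 0 → mismatch
Exactly one row (r0) and one column (c4) fail → the flipped bit is at their intersection.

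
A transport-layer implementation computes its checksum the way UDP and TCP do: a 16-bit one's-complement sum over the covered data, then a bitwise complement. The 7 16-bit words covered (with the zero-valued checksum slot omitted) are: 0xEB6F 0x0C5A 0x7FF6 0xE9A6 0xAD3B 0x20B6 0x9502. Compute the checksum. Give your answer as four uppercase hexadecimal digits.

One's-complement addition (fold any carry out of bit 15 back into bit 0):
  0xEB6F + 0x0C5A = 0x0F7C9
  0xF7C9 + 0x7FF6 = 0x177BF → wrap carry → 0x77C0
  0x77C0 + 0xE9A6 = 0x16166 → wrap carry → 0x6167
  0x6167 + 0xAD3B = 0x10EA2 → wrap carry → 0x0EA3
  0x0EA3 + 0x20B6 = 0x02F59
  0x2F59 + 0x9502 = 0x0C45B
One's-complement sum = 0xC45B.
Checksum = ~0xC45B & 0xFFFF = 0x3BA4.

3BA4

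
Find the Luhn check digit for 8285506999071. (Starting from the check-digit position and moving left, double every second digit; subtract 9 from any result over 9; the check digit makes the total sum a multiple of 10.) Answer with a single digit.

9

Partial digits right→left: 1 7 0 9 9 9 6 0 5 5 8 2 8
Double every second digit counting from the check-digit position (so the 1st, 3rd, 5th, ... of the partial from the right).
  doubled (with −9 where >9): 2 0 9 3 1 7 7 → sum 29
  kept as-is: 7 9 9 0 5 2 → sum 32
Total = 29 + 32 = 61.
Check digit = (10 − (61 mod 10)) mod 10 = 9.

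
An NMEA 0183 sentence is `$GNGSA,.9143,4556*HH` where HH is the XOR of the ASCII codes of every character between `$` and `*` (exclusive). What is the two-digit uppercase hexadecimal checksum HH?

7F

XOR the ASCII codes of the payload characters:
  'G' = 0x47 → acc = 0x47
  'N' = 0x4E → acc = 0x09
  'G' = 0x47 → acc = 0x4E
  'S' = 0x53 → acc = 0x1D
  'A' = 0x41 → acc = 0x5C
  ',' = 0x2C → acc = 0x70
  '.' = 0x2E → acc = 0x5E
  '9' = 0x39 → acc = 0x67
  '1' = 0x31 → acc = 0x56
  '4' = 0x34 → acc = 0x62
  '3' = 0x33 → acc = 0x51
  ',' = 0x2C → acc = 0x7D
  '4' = 0x34 → acc = 0x49
  '5' = 0x35 → acc = 0x7C
  '5' = 0x35 → acc = 0x49
  '6' = 0x36 → acc = 0x7F
Checksum = 0x7F.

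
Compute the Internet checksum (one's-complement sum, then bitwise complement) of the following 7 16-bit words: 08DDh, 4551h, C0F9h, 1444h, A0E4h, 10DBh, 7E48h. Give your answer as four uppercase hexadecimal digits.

AC8B

One's-complement addition (fold any carry out of bit 15 back into bit 0):
  0x08DD + 0x4551 = 0x04E2E
  0x4E2E + 0xC0F9 = 0x10F27 → wrap carry → 0x0F28
  0x0F28 + 0x1444 = 0x0236C
  0x236C + 0xA0E4 = 0x0C450
  0xC450 + 0x10DB = 0x0D52B
  0xD52B + 0x7E48 = 0x15373 → wrap carry → 0x5374
One's-complement sum = 0x5374.
Checksum = ~0x5374 & 0xFFFF = 0xAC8B.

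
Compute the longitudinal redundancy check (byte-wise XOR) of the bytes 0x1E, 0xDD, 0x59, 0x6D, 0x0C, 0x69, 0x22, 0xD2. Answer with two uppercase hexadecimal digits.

62

XOR the bytes together:
  start with 0x1E
  0x1E ⊕ 0xDD = 0xC3
  0xC3 ⊕ 0x59 = 0x9A
  0x9A ⊕ 0x6D = 0xF7
  0xF7 ⊕ 0x0C = 0xFB
  0xFB ⊕ 0x69 = 0x92
  0x92 ⊕ 0x22 = 0xB0
  0xB0 ⊕ 0xD2 = 0x62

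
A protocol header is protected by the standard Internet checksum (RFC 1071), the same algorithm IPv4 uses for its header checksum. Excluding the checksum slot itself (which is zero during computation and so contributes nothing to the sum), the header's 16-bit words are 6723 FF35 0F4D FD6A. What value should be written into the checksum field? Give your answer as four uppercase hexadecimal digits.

8CEE

One's-complement addition (fold any carry out of bit 15 back into bit 0):
  0x6723 + 0xFF35 = 0x16658 → wrap carry → 0x6659
  0x6659 + 0x0F4D = 0x075A6
  0x75A6 + 0xFD6A = 0x17310 → wrap carry → 0x7311
One's-complement sum = 0x7311.
Checksum = ~0x7311 & 0xFFFF = 0x8CEE.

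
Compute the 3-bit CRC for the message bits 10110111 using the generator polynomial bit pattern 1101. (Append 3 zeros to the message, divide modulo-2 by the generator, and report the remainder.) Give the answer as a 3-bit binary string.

111

Append 3 zeros: 10110111000. Divide by 1101 (XOR where the leading bit is 1):
  pos 0: 1011 XOR 1101 = 0110
  pos 1: 1100 XOR 1101 = 0001
  pos 4: 1111 XOR 1101 = 0010
  pos 6: 1000 XOR 1101 = 0101
  pos 7: 1010 XOR 1101 = 0111
Remainder (last 3 bits) = 111. This is the CRC / FCS.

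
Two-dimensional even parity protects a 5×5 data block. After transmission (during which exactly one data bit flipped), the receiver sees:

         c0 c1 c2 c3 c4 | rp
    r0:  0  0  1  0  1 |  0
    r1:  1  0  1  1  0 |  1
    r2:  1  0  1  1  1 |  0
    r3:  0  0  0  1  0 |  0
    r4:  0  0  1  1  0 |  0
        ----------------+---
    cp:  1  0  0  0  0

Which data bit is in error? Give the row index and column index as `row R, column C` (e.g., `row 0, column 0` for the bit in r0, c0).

row 3, column 0

Recompute each row's even parity and compare to rp:
  r0: data parity 0, sent rp 0 → ok
  r1: data parity 1, sent rp 1 → ok
  r2: data parity 0, sent rp 0 → ok
  r3: data parity 1, sent rp 0 → mismatch
  r4: data parity 0, sent rp 0 → ok
Recompute each column's even parity and compare to cp:
  c0: data parity 0, sent cp 1 → mismatch
  c1: data parity 0, sent cp 0 → ok
  c2: data parity 0, sent cp 0 → ok
  c3: data parity 0, sent cp 0 → ok
  c4: data parity 0, sent cp 0 → ok
Exactly one row (r3) and one column (c0) fail → the flipped bit is at their intersection.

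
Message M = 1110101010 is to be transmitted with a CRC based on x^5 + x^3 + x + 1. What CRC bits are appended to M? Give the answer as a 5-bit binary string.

Append 5 zeros: 111010101000000. Divide by 101011 (XOR where the leading bit is 1):
  pos 0: 111010 XOR 101011 = 010001
  pos 1: 100011 XOR 101011 = 001000
  pos 3: 100001 XOR 101011 = 001010
  pos 5: 101000 XOR 101011 = 000011
  pos 9: 110000 XOR 101011 = 011011
Remainder (last 5 bits) = 11011. This is the CRC / FCS.

11011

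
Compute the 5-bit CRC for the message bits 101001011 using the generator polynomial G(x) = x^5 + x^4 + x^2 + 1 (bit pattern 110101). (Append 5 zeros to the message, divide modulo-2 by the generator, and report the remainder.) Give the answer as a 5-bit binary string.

11111

Append 5 zeros: 10100101100000. Divide by 110101 (XOR where the leading bit is 1):
  pos 0: 101001 XOR 110101 = 011100
  pos 1: 111000 XOR 110101 = 001101
  pos 3: 110111 XOR 110101 = 000010
  pos 7: 100000 XOR 110101 = 010101
  pos 8: 101010 XOR 110101 = 011111
Remainder (last 5 bits) = 11111. This is the CRC / FCS.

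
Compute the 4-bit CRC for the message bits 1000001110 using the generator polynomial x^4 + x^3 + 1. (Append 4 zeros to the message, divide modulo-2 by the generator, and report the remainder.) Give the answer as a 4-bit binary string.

0101

Append 4 zeros: 10000011100000. Divide by 11001 (XOR where the leading bit is 1):
  pos 0: 10000 XOR 11001 = 01001
  pos 1: 10010 XOR 11001 = 01011
  pos 2: 10111 XOR 11001 = 01110
  pos 3: 11101 XOR 11001 = 00100
  pos 5: 10010 XOR 11001 = 01011
  pos 6: 10110 XOR 11001 = 01111
  pos 7: 11110 XOR 11001 = 00111
  pos 9: 11100 XOR 11001 = 00101
Remainder (last 4 bits) = 0101. This is the CRC / FCS.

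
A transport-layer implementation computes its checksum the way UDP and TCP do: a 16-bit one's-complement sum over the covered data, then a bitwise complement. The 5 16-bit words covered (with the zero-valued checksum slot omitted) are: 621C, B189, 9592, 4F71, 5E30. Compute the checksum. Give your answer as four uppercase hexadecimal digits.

One's-complement addition (fold any carry out of bit 15 back into bit 0):
  0x621C + 0xB189 = 0x113A5 → wrap carry → 0x13A6
  0x13A6 + 0x9592 = 0x0A938
  0xA938 + 0x4F71 = 0x0F8A9
  0xF8A9 + 0x5E30 = 0x156D9 → wrap carry → 0x56DA
One's-complement sum = 0x56DA.
Checksum = ~0x56DA & 0xFFFF = 0xA925.

A925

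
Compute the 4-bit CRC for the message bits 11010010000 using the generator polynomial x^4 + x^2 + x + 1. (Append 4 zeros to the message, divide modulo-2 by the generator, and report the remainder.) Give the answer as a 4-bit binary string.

Append 4 zeros: 110100100000000. Divide by 10111 (XOR where the leading bit is 1):
  pos 0: 11010 XOR 10111 = 01101
  pos 1: 11010 XOR 10111 = 01101
  pos 2: 11011 XOR 10111 = 01100
  pos 3: 11000 XOR 10111 = 01111
  pos 4: 11110 XOR 10111 = 01001
  pos 5: 10010 XOR 10111 = 00101
  pos 7: 10100 XOR 10111 = 00011
  pos 10: 11000 XOR 10111 = 01111
Remainder (last 4 bits) = 1111. This is the CRC / FCS.

1111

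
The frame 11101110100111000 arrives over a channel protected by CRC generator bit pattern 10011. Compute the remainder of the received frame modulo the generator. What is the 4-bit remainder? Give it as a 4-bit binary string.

0100

Modulo-2 division of 11101110100111000 by 10011:
  pos 0: 11101 XOR 10011 = 01110
  pos 1: 11101 XOR 10011 = 01110
  pos 2: 11101 XOR 10011 = 01110
  pos 3: 11100 XOR 10011 = 01111
  pos 4: 11111 XOR 10011 = 01100
  pos 5: 11000 XOR 10011 = 01011
  pos 6: 10110 XOR 10011 = 00101
  pos 8: 10111 XOR 10011 = 00100
  pos 10: 10010 XOR 10011 = 00001
Remainder = 0100 (nonzero — an error is detected).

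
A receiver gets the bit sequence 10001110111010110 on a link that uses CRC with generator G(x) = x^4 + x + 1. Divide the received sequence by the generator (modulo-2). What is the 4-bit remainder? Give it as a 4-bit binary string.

Modulo-2 division of 10001110111010110 by 10011:
  pos 0: 10001 XOR 10011 = 00010
  pos 3: 10110 XOR 10011 = 00101
  pos 5: 10111 XOR 10011 = 00100
  pos 7: 10010 XOR 10011 = 00001
  pos 11: 11011 XOR 10011 = 01000
  pos 12: 10000 XOR 10011 = 00011
Remainder = 0011 (nonzero — an error is detected).

0011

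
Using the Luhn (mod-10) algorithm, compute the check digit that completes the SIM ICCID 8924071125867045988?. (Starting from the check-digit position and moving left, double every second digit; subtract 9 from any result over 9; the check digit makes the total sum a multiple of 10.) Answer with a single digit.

Partial digits right→left: 8 8 9 5 4 0 7 6 8 5 2 1 1 7 0 4 2 9 8
Double every second digit counting from the check-digit position (so the 1st, 3rd, 5th, ... of the partial from the right).
  doubled (with −9 where >9): 7 9 8 5 7 4 2 0 4 7 → sum 53
  kept as-is: 8 5 0 6 5 1 7 4 9 → sum 45
Total = 53 + 45 = 98.
Check digit = (10 − (98 mod 10)) mod 10 = 2.

2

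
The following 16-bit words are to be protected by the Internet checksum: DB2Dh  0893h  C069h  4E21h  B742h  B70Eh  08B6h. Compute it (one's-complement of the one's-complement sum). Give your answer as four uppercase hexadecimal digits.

One's-complement addition (fold any carry out of bit 15 back into bit 0):
  0xDB2D + 0x0893 = 0x0E3C0
  0xE3C0 + 0xC069 = 0x1A429 → wrap carry → 0xA42A
  0xA42A + 0x4E21 = 0x0F24B
  0xF24B + 0xB742 = 0x1A98D → wrap carry → 0xA98E
  0xA98E + 0xB70E = 0x1609C → wrap carry → 0x609D
  0x609D + 0x08B6 = 0x06953
One's-complement sum = 0x6953.
Checksum = ~0x6953 & 0xFFFF = 0x96AC.

96AC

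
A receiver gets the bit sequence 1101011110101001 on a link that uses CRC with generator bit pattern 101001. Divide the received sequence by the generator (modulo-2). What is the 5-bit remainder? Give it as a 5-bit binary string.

00010

Modulo-2 division of 1101011110101001 by 101001:
  pos 0: 110101 XOR 101001 = 011100
  pos 1: 111001 XOR 101001 = 010000
  pos 2: 100001 XOR 101001 = 001000
  pos 4: 100010 XOR 101001 = 001011
  pos 6: 101110 XOR 101001 = 000111
  pos 9: 111100 XOR 101001 = 010101
  pos 10: 101011 XOR 101001 = 000010
Remainder = 00010 (nonzero — an error is detected).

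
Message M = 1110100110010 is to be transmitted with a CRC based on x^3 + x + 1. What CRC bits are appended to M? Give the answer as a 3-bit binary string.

Append 3 zeros: 1110100110010000. Divide by 1011 (XOR where the leading bit is 1):
  pos 0: 1110 XOR 1011 = 0101
  pos 1: 1011 XOR 1011 = 0000
  pos 7: 1100 XOR 1011 = 0111
  pos 8: 1111 XOR 1011 = 0100
  pos 9: 1000 XOR 1011 = 0011
  pos 11: 1100 XOR 1011 = 0111
  pos 12: 1110 XOR 1011 = 0101
Remainder (last 3 bits) = 101. This is the CRC / FCS.

101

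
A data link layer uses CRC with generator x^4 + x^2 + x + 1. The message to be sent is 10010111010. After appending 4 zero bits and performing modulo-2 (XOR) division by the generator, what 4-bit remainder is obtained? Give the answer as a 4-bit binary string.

Append 4 zeros: 100101110100000. Divide by 10111 (XOR where the leading bit is 1):
  pos 0: 10010 XOR 10111 = 00101
  pos 2: 10111 XOR 10111 = 00000
  pos 7: 10100 XOR 10111 = 00011
  pos 10: 11000 XOR 10111 = 01111
Remainder (last 4 bits) = 1111. This is the CRC / FCS.

1111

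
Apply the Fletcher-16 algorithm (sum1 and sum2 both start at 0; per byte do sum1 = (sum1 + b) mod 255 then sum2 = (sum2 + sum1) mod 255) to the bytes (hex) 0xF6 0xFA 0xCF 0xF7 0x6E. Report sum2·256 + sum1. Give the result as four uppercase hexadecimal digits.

Running sums (mod 255):
  after byte 0 (0xF6): sum1=246, sum2=246
  after byte 1 (0xFA): sum1=241, sum2=232
  after byte 2 (0xCF): sum1=193, sum2=170
  after byte 3 (0xF7): sum1=185, sum2=100
  after byte 4 (0x6E): sum1=40, sum2=140
Checksum = sum2·256 + sum1 = 140·256 + 40 = 35880 = 0x8C28.

8C28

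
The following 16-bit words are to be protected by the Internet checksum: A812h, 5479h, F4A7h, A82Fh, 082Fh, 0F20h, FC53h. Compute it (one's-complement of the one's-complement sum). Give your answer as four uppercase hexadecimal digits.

One's-complement addition (fold any carry out of bit 15 back into bit 0):
  0xA812 + 0x5479 = 0x0FC8B
  0xFC8B + 0xF4A7 = 0x1F132 → wrap carry → 0xF133
  0xF133 + 0xA82F = 0x19962 → wrap carry → 0x9963
  0x9963 + 0x082F = 0x0A192
  0xA192 + 0x0F20 = 0x0B0B2
  0xB0B2 + 0xFC53 = 0x1AD05 → wrap carry → 0xAD06
One's-complement sum = 0xAD06.
Checksum = ~0xAD06 & 0xFFFF = 0x52F9.

52F9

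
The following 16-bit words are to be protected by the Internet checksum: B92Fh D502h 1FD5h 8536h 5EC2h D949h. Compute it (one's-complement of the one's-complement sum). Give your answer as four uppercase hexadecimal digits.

94B5

One's-complement addition (fold any carry out of bit 15 back into bit 0):
  0xB92F + 0xD502 = 0x18E31 → wrap carry → 0x8E32
  0x8E32 + 0x1FD5 = 0x0AE07
  0xAE07 + 0x8536 = 0x1333D → wrap carry → 0x333E
  0x333E + 0x5EC2 = 0x09200
  0x9200 + 0xD949 = 0x16B49 → wrap carry → 0x6B4A
One's-complement sum = 0x6B4A.
Checksum = ~0x6B4A & 0xFFFF = 0x94B5.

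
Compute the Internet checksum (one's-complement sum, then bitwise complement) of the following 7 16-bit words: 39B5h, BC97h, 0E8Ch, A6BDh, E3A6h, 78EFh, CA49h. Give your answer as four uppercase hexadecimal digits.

2D89

One's-complement addition (fold any carry out of bit 15 back into bit 0):
  0x39B5 + 0xBC97 = 0x0F64C
  0xF64C + 0x0E8C = 0x104D8 → wrap carry → 0x04D9
  0x04D9 + 0xA6BD = 0x0AB96
  0xAB96 + 0xE3A6 = 0x18F3C → wrap carry → 0x8F3D
  0x8F3D + 0x78EF = 0x1082C → wrap carry → 0x082D
  0x082D + 0xCA49 = 0x0D276
One's-complement sum = 0xD276.
Checksum = ~0xD276 & 0xFFFF = 0x2D89.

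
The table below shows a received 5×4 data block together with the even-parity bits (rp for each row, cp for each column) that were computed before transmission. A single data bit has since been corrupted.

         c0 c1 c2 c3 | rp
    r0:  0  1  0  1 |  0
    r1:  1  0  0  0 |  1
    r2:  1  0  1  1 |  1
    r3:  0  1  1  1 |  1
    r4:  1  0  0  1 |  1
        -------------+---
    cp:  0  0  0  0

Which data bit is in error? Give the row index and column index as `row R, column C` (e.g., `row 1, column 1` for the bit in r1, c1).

row 4, column 0

Recompute each row's even parity and compare to rp:
  r0: data parity 0, sent rp 0 → ok
  r1: data parity 1, sent rp 1 → ok
  r2: data parity 1, sent rp 1 → ok
  r3: data parity 1, sent rp 1 → ok
  r4: data parity 0, sent rp 1 → mismatch
Recompute each column's even parity and compare to cp:
  c0: data parity 1, sent cp 0 → mismatch
  c1: data parity 0, sent cp 0 → ok
  c2: data parity 0, sent cp 0 → ok
  c3: data parity 0, sent cp 0 → ok
Exactly one row (r4) and one column (c0) fail → the flipped bit is at their intersection.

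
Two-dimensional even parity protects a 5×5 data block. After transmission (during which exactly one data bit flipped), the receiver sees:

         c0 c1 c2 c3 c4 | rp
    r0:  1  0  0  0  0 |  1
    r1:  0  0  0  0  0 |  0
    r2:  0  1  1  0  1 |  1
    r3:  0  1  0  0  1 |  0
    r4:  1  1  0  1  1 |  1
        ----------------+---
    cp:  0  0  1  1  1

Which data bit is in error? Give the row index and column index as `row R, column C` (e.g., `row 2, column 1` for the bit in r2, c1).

Recompute each row's even parity and compare to rp:
  r0: data parity 1, sent rp 1 → ok
  r1: data parity 0, sent rp 0 → ok
  r2: data parity 1, sent rp 1 → ok
  r3: data parity 0, sent rp 0 → ok
  r4: data parity 0, sent rp 1 → mismatch
Recompute each column's even parity and compare to cp:
  c0: data parity 0, sent cp 0 → ok
  c1: data parity 1, sent cp 0 → mismatch
  c2: data parity 1, sent cp 1 → ok
  c3: data parity 1, sent cp 1 → ok
  c4: data parity 1, sent cp 1 → ok
Exactly one row (r4) and one column (c1) fail → the flipped bit is at their intersection.

row 4, column 1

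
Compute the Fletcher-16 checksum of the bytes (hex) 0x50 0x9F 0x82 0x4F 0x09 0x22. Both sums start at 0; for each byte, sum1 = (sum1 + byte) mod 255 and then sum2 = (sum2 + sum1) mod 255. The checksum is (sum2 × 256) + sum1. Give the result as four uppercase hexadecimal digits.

Running sums (mod 255):
  after byte 0 (0x50): sum1=80, sum2=80
  after byte 1 (0x9F): sum1=239, sum2=64
  after byte 2 (0x82): sum1=114, sum2=178
  after byte 3 (0x4F): sum1=193, sum2=116
  after byte 4 (0x09): sum1=202, sum2=63
  after byte 5 (0x22): sum1=236, sum2=44
Checksum = sum2·256 + sum1 = 44·256 + 236 = 11500 = 0x2CEC.

2CEC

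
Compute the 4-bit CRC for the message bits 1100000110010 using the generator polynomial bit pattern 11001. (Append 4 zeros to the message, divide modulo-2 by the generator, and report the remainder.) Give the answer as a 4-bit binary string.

Append 4 zeros: 11000001100100000. Divide by 11001 (XOR where the leading bit is 1):
  pos 0: 11000 XOR 11001 = 00001
  pos 4: 10011 XOR 11001 = 01010
  pos 5: 10100 XOR 11001 = 01101
  pos 6: 11010 XOR 11001 = 00011
  pos 9: 11100 XOR 11001 = 00101
  pos 11: 10100 XOR 11001 = 01101
  pos 12: 11010 XOR 11001 = 00011
Remainder (last 4 bits) = 0011. This is the CRC / FCS.

0011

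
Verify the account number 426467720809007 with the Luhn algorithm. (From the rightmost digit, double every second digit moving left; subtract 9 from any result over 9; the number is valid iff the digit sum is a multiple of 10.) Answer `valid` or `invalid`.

invalid

From the right, keep odd positions and double even positions (subtract 9 from any doubled value over 9):
  doubled (positions 2,4,...): 0 9 7 4 5 8 4 → sum 37
  kept (positions 1,3,...): 7 0 0 0 7 6 6 4 → sum 30
Total = 67.
67 mod 10 = 7, so the number is invalid.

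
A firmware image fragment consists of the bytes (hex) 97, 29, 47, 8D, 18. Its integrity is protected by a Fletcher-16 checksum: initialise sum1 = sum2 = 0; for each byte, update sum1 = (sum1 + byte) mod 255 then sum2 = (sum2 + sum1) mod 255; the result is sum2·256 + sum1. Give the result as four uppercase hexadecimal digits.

A3AD

Running sums (mod 255):
  after byte 0 (97): sum1=151, sum2=151
  after byte 1 (29): sum1=192, sum2=88
  after byte 2 (47): sum1=8, sum2=96
  after byte 3 (8D): sum1=149, sum2=245
  after byte 4 (18): sum1=173, sum2=163
Checksum = sum2·256 + sum1 = 163·256 + 173 = 41901 = 0xA3AD.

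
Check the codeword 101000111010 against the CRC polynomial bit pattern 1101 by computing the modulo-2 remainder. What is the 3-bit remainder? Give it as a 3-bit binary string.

Modulo-2 division of 101000111010 by 1101:
  pos 0: 1010 XOR 1101 = 0111
  pos 1: 1110 XOR 1101 = 0011
  pos 3: 1101 XOR 1101 = 0000
  pos 7: 1101 XOR 1101 = 0000
Remainder = 000 (zero — the frame passes the CRC check).

000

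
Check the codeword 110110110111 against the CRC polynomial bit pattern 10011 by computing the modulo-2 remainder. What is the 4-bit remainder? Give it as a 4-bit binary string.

0101

Modulo-2 division of 110110110111 by 10011:
  pos 0: 11011 XOR 10011 = 01000
  pos 1: 10000 XOR 10011 = 00011
  pos 4: 11110 XOR 10011 = 01101
  pos 5: 11011 XOR 10011 = 01000
  pos 6: 10001 XOR 10011 = 00010
Remainder = 0101 (nonzero — an error is detected).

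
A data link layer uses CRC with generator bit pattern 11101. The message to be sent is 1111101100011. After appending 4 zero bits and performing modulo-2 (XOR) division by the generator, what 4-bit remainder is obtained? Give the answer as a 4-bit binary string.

1000

Append 4 zeros: 11111011000110000. Divide by 11101 (XOR where the leading bit is 1):
  pos 0: 11111 XOR 11101 = 00010
  pos 3: 10011 XOR 11101 = 01110
  pos 4: 11100 XOR 11101 = 00001
  pos 8: 10011 XOR 11101 = 01110
  pos 9: 11100 XOR 11101 = 00001
Remainder (last 4 bits) = 1000. This is the CRC / FCS.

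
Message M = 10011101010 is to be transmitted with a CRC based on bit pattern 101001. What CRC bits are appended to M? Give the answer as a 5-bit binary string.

01100

Append 5 zeros: 1001110101000000. Divide by 101001 (XOR where the leading bit is 1):
  pos 0: 100111 XOR 101001 = 001110
  pos 2: 111001 XOR 101001 = 010000
  pos 3: 100000 XOR 101001 = 001001
  pos 5: 100110 XOR 101001 = 001111
  pos 7: 111100 XOR 101001 = 010101
  pos 8: 101010 XOR 101001 = 000011
Remainder (last 5 bits) = 01100. This is the CRC / FCS.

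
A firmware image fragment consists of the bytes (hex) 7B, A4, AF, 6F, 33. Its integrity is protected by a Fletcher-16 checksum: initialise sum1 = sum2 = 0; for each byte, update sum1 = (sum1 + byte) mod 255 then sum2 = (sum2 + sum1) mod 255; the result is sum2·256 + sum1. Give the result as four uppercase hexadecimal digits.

Running sums (mod 255):
  after byte 0 (7B): sum1=123, sum2=123
  after byte 1 (A4): sum1=32, sum2=155
  after byte 2 (AF): sum1=207, sum2=107
  after byte 3 (6F): sum1=63, sum2=170
  after byte 4 (33): sum1=114, sum2=29
Checksum = sum2·256 + sum1 = 29·256 + 114 = 7538 = 0x1D72.

1D72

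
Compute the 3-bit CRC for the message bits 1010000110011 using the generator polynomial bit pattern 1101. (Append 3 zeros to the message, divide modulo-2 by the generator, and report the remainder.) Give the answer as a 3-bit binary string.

Append 3 zeros: 1010000110011000. Divide by 1101 (XOR where the leading bit is 1):
  pos 0: 1010 XOR 1101 = 0111
  pos 1: 1110 XOR 1101 = 0011
  pos 3: 1100 XOR 1101 = 0001
  pos 6: 1110 XOR 1101 = 0011
  pos 8: 1101 XOR 1101 = 0000
  pos 12: 1000 XOR 1101 = 0101
Remainder (last 3 bits) = 101. This is the CRC / FCS.

101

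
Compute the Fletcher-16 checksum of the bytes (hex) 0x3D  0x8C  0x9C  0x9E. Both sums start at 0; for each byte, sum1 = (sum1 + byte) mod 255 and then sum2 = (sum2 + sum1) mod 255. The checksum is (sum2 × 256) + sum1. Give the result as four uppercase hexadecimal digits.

Running sums (mod 255):
  after byte 0 (0x3D): sum1=61, sum2=61
  after byte 1 (0x8C): sum1=201, sum2=7
  after byte 2 (0x9C): sum1=102, sum2=109
  after byte 3 (0x9E): sum1=5, sum2=114
Checksum = sum2·256 + sum1 = 114·256 + 5 = 29189 = 0x7205.

7205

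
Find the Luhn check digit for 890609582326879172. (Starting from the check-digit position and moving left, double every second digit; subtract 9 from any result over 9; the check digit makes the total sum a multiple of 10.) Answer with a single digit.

1

Partial digits right→left: 2 7 1 9 7 8 6 2 3 2 8 5 9 0 6 0 9 8
Double every second digit counting from the check-digit position (so the 1st, 3rd, 5th, ... of the partial from the right).
  doubled (with −9 where >9): 4 2 5 3 6 7 9 3 9 → sum 48
  kept as-is: 7 9 8 2 2 5 0 0 8 → sum 41
Total = 48 + 41 = 89.
Check digit = (10 − (89 mod 10)) mod 10 = 1.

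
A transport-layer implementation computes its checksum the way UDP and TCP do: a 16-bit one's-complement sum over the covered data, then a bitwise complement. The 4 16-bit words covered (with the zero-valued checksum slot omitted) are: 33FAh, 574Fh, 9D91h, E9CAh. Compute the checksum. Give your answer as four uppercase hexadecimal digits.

One's-complement addition (fold any carry out of bit 15 back into bit 0):
  0x33FA + 0x574F = 0x08B49
  0x8B49 + 0x9D91 = 0x128DA → wrap carry → 0x28DB
  0x28DB + 0xE9CA = 0x112A5 → wrap carry → 0x12A6
One's-complement sum = 0x12A6.
Checksum = ~0x12A6 & 0xFFFF = 0xED59.

ED59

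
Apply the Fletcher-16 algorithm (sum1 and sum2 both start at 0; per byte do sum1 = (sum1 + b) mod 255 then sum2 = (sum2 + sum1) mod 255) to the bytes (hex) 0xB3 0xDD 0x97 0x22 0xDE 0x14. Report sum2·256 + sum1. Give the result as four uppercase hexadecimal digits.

223E

Running sums (mod 255):
  after byte 0 (0xB3): sum1=179, sum2=179
  after byte 1 (0xDD): sum1=145, sum2=69
  after byte 2 (0x97): sum1=41, sum2=110
  after byte 3 (0x22): sum1=75, sum2=185
  after byte 4 (0xDE): sum1=42, sum2=227
  after byte 5 (0x14): sum1=62, sum2=34
Checksum = sum2·256 + sum1 = 34·256 + 62 = 8766 = 0x223E.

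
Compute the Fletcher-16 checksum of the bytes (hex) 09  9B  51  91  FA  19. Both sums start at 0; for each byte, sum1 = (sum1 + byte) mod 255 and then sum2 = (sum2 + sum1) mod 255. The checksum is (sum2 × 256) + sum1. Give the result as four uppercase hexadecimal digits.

Running sums (mod 255):
  after byte 0 (09): sum1=9, sum2=9
  after byte 1 (9B): sum1=164, sum2=173
  after byte 2 (51): sum1=245, sum2=163
  after byte 3 (91): sum1=135, sum2=43
  after byte 4 (FA): sum1=130, sum2=173
  after byte 5 (19): sum1=155, sum2=73
Checksum = sum2·256 + sum1 = 73·256 + 155 = 18843 = 0x499B.

499B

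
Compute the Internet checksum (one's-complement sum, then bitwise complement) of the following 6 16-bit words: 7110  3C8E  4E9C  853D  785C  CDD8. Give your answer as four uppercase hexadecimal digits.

One's-complement addition (fold any carry out of bit 15 back into bit 0):
  0x7110 + 0x3C8E = 0x0AD9E
  0xAD9E + 0x4E9C = 0x0FC3A
  0xFC3A + 0x853D = 0x18177 → wrap carry → 0x8178
  0x8178 + 0x785C = 0x0F9D4
  0xF9D4 + 0xCDD8 = 0x1C7AC → wrap carry → 0xC7AD
One's-complement sum = 0xC7AD.
Checksum = ~0xC7AD & 0xFFFF = 0x3852.

3852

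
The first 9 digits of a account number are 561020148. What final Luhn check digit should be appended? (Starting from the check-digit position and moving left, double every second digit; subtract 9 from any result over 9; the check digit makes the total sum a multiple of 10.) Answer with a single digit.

4

Partial digits right→left: 8 4 1 0 2 0 1 6 5
Double every second digit counting from the check-digit position (so the 1st, 3rd, 5th, ... of the partial from the right).
  doubled (with −9 where >9): 7 2 4 2 1 → sum 16
  kept as-is: 4 0 0 6 → sum 10
Total = 16 + 10 = 26.
Check digit = (10 − (26 mod 10)) mod 10 = 4.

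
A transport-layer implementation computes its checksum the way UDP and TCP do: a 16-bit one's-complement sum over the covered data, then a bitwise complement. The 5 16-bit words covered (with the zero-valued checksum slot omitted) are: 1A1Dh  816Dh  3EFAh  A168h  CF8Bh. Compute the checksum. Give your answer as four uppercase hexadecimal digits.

B486

One's-complement addition (fold any carry out of bit 15 back into bit 0):
  0x1A1D + 0x816D = 0x09B8A
  0x9B8A + 0x3EFA = 0x0DA84
  0xDA84 + 0xA168 = 0x17BEC → wrap carry → 0x7BED
  0x7BED + 0xCF8B = 0x14B78 → wrap carry → 0x4B79
One's-complement sum = 0x4B79.
Checksum = ~0x4B79 & 0xFFFF = 0xB486.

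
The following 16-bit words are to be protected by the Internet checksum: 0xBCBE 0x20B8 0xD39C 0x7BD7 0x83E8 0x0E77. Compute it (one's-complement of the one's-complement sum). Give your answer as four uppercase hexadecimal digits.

40B5

One's-complement addition (fold any carry out of bit 15 back into bit 0):
  0xBCBE + 0x20B8 = 0x0DD76
  0xDD76 + 0xD39C = 0x1B112 → wrap carry → 0xB113
  0xB113 + 0x7BD7 = 0x12CEA → wrap carry → 0x2CEB
  0x2CEB + 0x83E8 = 0x0B0D3
  0xB0D3 + 0x0E77 = 0x0BF4A
One's-complement sum = 0xBF4A.
Checksum = ~0xBF4A & 0xFFFF = 0x40B5.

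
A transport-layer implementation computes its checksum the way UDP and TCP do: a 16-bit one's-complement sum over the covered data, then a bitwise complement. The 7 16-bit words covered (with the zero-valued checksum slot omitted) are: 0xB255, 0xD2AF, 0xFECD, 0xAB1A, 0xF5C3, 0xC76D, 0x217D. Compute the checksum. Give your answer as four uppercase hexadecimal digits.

F262

One's-complement addition (fold any carry out of bit 15 back into bit 0):
  0xB255 + 0xD2AF = 0x18504 → wrap carry → 0x8505
  0x8505 + 0xFECD = 0x183D2 → wrap carry → 0x83D3
  0x83D3 + 0xAB1A = 0x12EED → wrap carry → 0x2EEE
  0x2EEE + 0xF5C3 = 0x124B1 → wrap carry → 0x24B2
  0x24B2 + 0xC76D = 0x0EC1F
  0xEC1F + 0x217D = 0x10D9C → wrap carry → 0x0D9D
One's-complement sum = 0x0D9D.
Checksum = ~0x0D9D & 0xFFFF = 0xF262.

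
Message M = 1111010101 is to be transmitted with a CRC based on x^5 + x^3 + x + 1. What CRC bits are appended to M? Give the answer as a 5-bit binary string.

Append 5 zeros: 111101010100000. Divide by 101011 (XOR where the leading bit is 1):
  pos 0: 111101 XOR 101011 = 010110
  pos 1: 101100 XOR 101011 = 000111
  pos 4: 111101 XOR 101011 = 010110
  pos 5: 101100 XOR 101011 = 000111
  pos 8: 111000 XOR 101011 = 010011
  pos 9: 100110 XOR 101011 = 001101
Remainder (last 5 bits) = 01101. This is the CRC / FCS.

01101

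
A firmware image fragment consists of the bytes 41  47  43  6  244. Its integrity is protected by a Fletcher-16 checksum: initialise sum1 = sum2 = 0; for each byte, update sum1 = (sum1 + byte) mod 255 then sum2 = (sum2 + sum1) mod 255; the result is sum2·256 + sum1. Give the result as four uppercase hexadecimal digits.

0D7E

Running sums (mod 255):
  after byte 0 (41): sum1=41, sum2=41
  after byte 1 (47): sum1=88, sum2=129
  after byte 2 (43): sum1=131, sum2=5
  after byte 3 (6): sum1=137, sum2=142
  after byte 4 (244): sum1=126, sum2=13
Checksum = sum2·256 + sum1 = 13·256 + 126 = 3454 = 0x0D7E.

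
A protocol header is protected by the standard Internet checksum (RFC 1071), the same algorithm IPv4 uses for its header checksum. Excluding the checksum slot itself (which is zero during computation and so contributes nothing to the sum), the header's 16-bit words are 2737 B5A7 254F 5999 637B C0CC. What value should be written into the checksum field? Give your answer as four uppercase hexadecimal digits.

One's-complement addition (fold any carry out of bit 15 back into bit 0):
  0x2737 + 0xB5A7 = 0x0DCDE
  0xDCDE + 0x254F = 0x1022D → wrap carry → 0x022E
  0x022E + 0x5999 = 0x05BC7
  0x5BC7 + 0x637B = 0x0BF42
  0xBF42 + 0xC0CC = 0x1800E → wrap carry → 0x800F
One's-complement sum = 0x800F.
Checksum = ~0x800F & 0xFFFF = 0x7FF0.

7FF0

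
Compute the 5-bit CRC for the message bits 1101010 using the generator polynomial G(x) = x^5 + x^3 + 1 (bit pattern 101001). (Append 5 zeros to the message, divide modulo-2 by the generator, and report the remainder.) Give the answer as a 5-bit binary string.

Append 5 zeros: 110101000000. Divide by 101001 (XOR where the leading bit is 1):
  pos 0: 110101 XOR 101001 = 011100
  pos 1: 111000 XOR 101001 = 010001
  pos 2: 100010 XOR 101001 = 001011
  pos 4: 101100 XOR 101001 = 000101
Remainder (last 5 bits) = 10100. This is the CRC / FCS.

10100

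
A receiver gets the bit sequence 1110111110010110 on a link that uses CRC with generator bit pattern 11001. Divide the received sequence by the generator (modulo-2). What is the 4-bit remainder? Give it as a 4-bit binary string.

1111

Modulo-2 division of 1110111110010110 by 11001:
  pos 0: 11101 XOR 11001 = 00100
  pos 2: 10011 XOR 11001 = 01010
  pos 3: 10101 XOR 11001 = 01100
  pos 4: 11001 XOR 11001 = 00000
  pos 11: 10110 XOR 11001 = 01111
Remainder = 1111 (nonzero — an error is detected).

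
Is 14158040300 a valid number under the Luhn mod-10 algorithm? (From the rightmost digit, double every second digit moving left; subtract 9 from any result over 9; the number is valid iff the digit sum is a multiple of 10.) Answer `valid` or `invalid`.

invalid

From the right, keep odd positions and double even positions (subtract 9 from any doubled value over 9):
  doubled (positions 2,4,...): 0 0 0 1 8 → sum 9
  kept (positions 1,3,...): 0 3 4 8 1 1 → sum 17
Total = 26.
26 mod 10 = 6, so the number is invalid.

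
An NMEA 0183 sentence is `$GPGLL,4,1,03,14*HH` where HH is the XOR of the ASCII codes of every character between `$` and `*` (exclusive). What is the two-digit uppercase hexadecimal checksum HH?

XOR the ASCII codes of the payload characters:
  'G' = 0x47 → acc = 0x47
  'P' = 0x50 → acc = 0x17
  'G' = 0x47 → acc = 0x50
  'L' = 0x4C → acc = 0x1C
  'L' = 0x4C → acc = 0x50
  ',' = 0x2C → acc = 0x7C
  '4' = 0x34 → acc = 0x48
  ',' = 0x2C → acc = 0x64
  '1' = 0x31 → acc = 0x55
  ',' = 0x2C → acc = 0x79
  '0' = 0x30 → acc = 0x49
  '3' = 0x33 → acc = 0x7A
  ',' = 0x2C → acc = 0x56
  '1' = 0x31 → acc = 0x67
  '4' = 0x34 → acc = 0x53
Checksum = 0x53.

53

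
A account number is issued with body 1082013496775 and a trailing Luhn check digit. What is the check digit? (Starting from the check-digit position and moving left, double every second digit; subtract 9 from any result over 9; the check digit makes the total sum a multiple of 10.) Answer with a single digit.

Partial digits right→left: 5 7 7 6 9 4 3 1 0 2 8 0 1
Double every second digit counting from the check-digit position (so the 1st, 3rd, 5th, ... of the partial from the right).
  doubled (with −9 where >9): 1 5 9 6 0 7 2 → sum 30
  kept as-is: 7 6 4 1 2 0 → sum 20
Total = 30 + 20 = 50.
Check digit = (10 − (50 mod 10)) mod 10 = 0.

0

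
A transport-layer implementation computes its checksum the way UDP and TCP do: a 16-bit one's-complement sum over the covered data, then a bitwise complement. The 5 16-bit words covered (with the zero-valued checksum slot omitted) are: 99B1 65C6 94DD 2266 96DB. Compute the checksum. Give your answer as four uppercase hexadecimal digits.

B268

One's-complement addition (fold any carry out of bit 15 back into bit 0):
  0x99B1 + 0x65C6 = 0x0FF77
  0xFF77 + 0x94DD = 0x19454 → wrap carry → 0x9455
  0x9455 + 0x2266 = 0x0B6BB
  0xB6BB + 0x96DB = 0x14D96 → wrap carry → 0x4D97
One's-complement sum = 0x4D97.
Checksum = ~0x4D97 & 0xFFFF = 0xB268.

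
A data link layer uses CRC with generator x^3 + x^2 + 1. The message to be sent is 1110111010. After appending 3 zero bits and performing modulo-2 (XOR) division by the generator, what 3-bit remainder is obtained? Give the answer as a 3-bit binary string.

Append 3 zeros: 1110111010000. Divide by 1101 (XOR where the leading bit is 1):
  pos 0: 1110 XOR 1101 = 0011
  pos 2: 1111 XOR 1101 = 0010
  pos 4: 1010 XOR 1101 = 0111
  pos 5: 1111 XOR 1101 = 0010
  pos 7: 1000 XOR 1101 = 0101
  pos 8: 1010 XOR 1101 = 0111
  pos 9: 1110 XOR 1101 = 0011
Remainder (last 3 bits) = 011. This is the CRC / FCS.

011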